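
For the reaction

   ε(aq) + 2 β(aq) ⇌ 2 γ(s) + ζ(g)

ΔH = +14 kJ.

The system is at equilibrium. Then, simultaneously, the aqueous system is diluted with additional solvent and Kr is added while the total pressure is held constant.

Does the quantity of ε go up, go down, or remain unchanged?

cannot be determined

Dilution lowers every aqueous concentration by the same factor. Δn_aq = 0 − 3 = -3, so the system shifts toward the side with more dissolved moles — to the left.
Adding inert gas at constant total pressure expands the volume and lowers every reacting partial pressure. With Δn_gas = 1 − 0 = +1, Q moves away from K toward the side with fewer gas moles, so the system shifts toward the side with more gas moles — to the right.
The two effects oppose each other, so the net shift — and hence the change in ε — cannot be determined from the given information.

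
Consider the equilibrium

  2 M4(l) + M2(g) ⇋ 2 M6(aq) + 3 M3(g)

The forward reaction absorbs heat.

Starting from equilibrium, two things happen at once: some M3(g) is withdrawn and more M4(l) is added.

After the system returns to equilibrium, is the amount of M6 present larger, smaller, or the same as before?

Removing M3 (g), a product, drives the reaction to the right.
M4 is a pure liquid; its activity is 1 regardless of amount, so Q is unaffected — no shift from this change.
The net shift is to the right. M6 is a product, so its amount increases.

increases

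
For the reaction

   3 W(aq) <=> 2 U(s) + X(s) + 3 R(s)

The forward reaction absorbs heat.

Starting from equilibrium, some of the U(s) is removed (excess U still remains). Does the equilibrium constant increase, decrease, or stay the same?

unchanged

The equilibrium constant depends only on temperature. This perturbation changes neither the position of equilibrium nor K.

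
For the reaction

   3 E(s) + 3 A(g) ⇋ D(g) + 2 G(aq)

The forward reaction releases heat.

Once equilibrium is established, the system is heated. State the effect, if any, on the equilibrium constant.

K depends on temperature via the van 't Hoff relation. The forward reaction is exothermic, so raising T decreases K.

decreases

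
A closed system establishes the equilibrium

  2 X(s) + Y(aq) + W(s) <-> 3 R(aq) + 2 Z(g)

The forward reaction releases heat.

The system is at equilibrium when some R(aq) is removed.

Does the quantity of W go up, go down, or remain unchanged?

Removing R (aq), a product, drives the reaction to the right.
The net shift is to the right. W is a reactant, so its amount decreases.

decreases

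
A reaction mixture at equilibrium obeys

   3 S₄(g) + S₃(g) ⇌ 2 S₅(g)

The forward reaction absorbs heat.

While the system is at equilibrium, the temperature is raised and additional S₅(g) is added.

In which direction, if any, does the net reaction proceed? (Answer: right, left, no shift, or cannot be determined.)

cannot be determined

The forward reaction is endothermic. Raising T favours the endothermic direction — shift to the right.
Adding S₅ (g), a product, drives the reaction to the left.
The individual effects push in opposite directions; without quantitative information the net direction cannot be determined.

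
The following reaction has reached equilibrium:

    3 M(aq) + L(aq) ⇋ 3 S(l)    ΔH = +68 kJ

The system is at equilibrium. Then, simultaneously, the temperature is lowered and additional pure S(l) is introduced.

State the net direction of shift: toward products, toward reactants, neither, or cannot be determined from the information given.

left

The forward reaction is endothermic. Lowering T favours the exothermic direction — shift to the left.
S is a pure liquid; its activity is 1 regardless of amount, so Q is unaffected — no shift from this change.
Only the nonzero effect(s) matter; the net shift is to the left.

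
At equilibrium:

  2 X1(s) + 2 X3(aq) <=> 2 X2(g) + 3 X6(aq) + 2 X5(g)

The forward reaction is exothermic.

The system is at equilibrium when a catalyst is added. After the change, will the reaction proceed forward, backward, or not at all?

no shift

A catalyst speeds both forward and reverse rates equally; it changes neither Q nor K — no shift from this change.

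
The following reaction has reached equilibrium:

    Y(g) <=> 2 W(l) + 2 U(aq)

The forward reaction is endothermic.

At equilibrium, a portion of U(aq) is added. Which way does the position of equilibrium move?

Adding U (aq), a product, drives the reaction to the left.

left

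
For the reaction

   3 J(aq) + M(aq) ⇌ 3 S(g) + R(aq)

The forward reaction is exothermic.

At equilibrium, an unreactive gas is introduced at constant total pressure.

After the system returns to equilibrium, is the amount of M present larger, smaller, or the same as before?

decreases

Adding inert gas at constant total pressure expands the volume and lowers every reacting partial pressure. With Δn_gas = 3 − 0 = +3, Q moves away from K toward the side with fewer gas moles, so the system shifts toward the side with more gas moles — to the right.
The net shift is to the right. M is a reactant, so its amount decreases.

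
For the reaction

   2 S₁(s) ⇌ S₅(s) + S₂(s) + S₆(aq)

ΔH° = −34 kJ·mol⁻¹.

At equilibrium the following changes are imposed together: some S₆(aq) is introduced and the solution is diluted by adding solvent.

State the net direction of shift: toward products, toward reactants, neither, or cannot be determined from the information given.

cannot be determined

Adding S₆ (aq), a product, drives the reaction to the left.
Dilution lowers every aqueous concentration by the same factor. Δn_aq = 1 − 0 = +1, so the system shifts toward the side with more dissolved moles — to the right.
The individual effects push in opposite directions; without quantitative information the net direction cannot be determined.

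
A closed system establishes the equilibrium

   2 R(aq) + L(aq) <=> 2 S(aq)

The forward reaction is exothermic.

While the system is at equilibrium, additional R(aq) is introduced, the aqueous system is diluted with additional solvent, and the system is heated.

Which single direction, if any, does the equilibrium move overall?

Adding R (aq), a reactant, drives the reaction to the right.
Dilution lowers every aqueous concentration by the same factor. Δn_aq = 2 − 3 = -1, so the system shifts toward the side with more dissolved moles — to the left.
The forward reaction is exothermic. Raising T favours the endothermic direction — shift to the left.
The individual effects push in opposite directions; without quantitative information the net direction cannot be determined.

cannot be determined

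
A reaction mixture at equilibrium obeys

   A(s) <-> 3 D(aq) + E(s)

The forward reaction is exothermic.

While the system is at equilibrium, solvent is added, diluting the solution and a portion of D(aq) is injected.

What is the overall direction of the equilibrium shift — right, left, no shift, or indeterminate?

Dilution lowers every aqueous concentration by the same factor. Δn_aq = 3 − 0 = +3, so the system shifts toward the side with more dissolved moles — to the right.
Adding D (aq), a product, drives the reaction to the left.
The individual effects push in opposite directions; without quantitative information the net direction cannot be determined.

cannot be determined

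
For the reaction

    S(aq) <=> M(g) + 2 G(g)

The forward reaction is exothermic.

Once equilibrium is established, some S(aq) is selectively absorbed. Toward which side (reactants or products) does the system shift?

Removing S (aq), a reactant, drives the reaction to the left.

left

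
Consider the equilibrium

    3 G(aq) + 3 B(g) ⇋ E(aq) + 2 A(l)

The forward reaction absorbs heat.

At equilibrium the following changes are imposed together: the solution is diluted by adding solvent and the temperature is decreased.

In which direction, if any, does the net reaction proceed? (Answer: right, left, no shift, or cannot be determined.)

left

Dilution lowers every aqueous concentration by the same factor. Δn_aq = 1 − 3 = -2, so the system shifts toward the side with more dissolved moles — to the left.
The forward reaction is endothermic. Lowering T favours the exothermic direction — shift to the left.
All effects act in the same direction — net shift to the left.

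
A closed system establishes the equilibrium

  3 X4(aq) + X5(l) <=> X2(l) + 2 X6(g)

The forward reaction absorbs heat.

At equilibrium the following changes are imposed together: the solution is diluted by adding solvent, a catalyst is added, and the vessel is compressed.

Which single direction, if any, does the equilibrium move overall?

left

Dilution lowers every aqueous concentration by the same factor. Δn_aq = 0 − 3 = -3, so the system shifts toward the side with more dissolved moles — to the left.
A catalyst speeds both forward and reverse rates equally; it changes neither Q nor K — no shift from this change.
Gas moles: reactants 0, products 2 (Δn_gas = +2). Compression shifts the system toward the side with fewer moles of gas — to the left.
Only the nonzero effect(s) matter; the net shift is to the left.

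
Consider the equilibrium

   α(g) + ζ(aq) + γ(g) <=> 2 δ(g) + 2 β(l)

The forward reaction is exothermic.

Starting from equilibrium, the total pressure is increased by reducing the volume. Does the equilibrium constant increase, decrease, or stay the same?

unchanged

The equilibrium constant depends only on temperature. This perturbation changes neither the position of equilibrium nor K.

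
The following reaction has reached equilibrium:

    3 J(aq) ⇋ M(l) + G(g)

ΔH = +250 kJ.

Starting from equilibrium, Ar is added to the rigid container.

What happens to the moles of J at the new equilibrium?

unchanged

At constant volume, adding an inert gas leaves every reacting species' partial pressure unchanged, so Q is unchanged — no shift from this change.
No net shift occurs, so the amount of J is unchanged.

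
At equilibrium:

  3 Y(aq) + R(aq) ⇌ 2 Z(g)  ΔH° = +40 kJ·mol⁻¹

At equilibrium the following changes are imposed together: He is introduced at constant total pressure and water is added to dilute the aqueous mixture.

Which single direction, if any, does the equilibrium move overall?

Adding inert gas at constant total pressure expands the volume and lowers every reacting partial pressure. With Δn_gas = 2 − 0 = +2, Q moves away from K toward the side with fewer gas moles, so the system shifts toward the side with more gas moles — to the right.
Dilution lowers every aqueous concentration by the same factor. Δn_aq = 0 − 4 = -4, so the system shifts toward the side with more dissolved moles — to the left.
The individual effects push in opposite directions; without quantitative information the net direction cannot be determined.

cannot be determined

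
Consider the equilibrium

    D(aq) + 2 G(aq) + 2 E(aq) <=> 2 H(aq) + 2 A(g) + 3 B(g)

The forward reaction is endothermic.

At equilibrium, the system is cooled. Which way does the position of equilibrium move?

The forward reaction is endothermic. Lowering T favours the exothermic direction — shift to the left.

left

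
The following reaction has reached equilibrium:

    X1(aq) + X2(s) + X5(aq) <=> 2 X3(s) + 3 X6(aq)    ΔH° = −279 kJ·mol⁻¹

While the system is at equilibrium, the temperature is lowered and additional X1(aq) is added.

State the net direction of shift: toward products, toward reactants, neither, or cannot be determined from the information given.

The forward reaction is exothermic. Lowering T favours the exothermic direction — shift to the right.
Adding X1 (aq), a reactant, drives the reaction to the right.
All effects act in the same direction — net shift to the right.

right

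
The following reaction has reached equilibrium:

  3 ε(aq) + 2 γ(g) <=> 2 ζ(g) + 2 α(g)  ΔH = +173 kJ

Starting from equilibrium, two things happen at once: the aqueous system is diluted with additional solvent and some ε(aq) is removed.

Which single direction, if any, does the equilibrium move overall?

Dilution lowers every aqueous concentration by the same factor. Δn_aq = 0 − 3 = -3, so the system shifts toward the side with more dissolved moles — to the left.
Removing ε (aq), a reactant, drives the reaction to the left.
All effects act in the same direction — net shift to the left.

left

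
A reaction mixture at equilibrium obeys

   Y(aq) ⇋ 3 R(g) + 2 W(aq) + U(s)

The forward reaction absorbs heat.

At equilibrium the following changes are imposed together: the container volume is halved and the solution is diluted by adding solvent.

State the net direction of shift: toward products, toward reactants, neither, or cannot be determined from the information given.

cannot be determined

Gas moles: reactants 0, products 3 (Δn_gas = +3). Compression shifts the system toward the side with fewer moles of gas — to the left.
Dilution lowers every aqueous concentration by the same factor. Δn_aq = 2 − 1 = +1, so the system shifts toward the side with more dissolved moles — to the right.
The individual effects push in opposite directions; without quantitative information the net direction cannot be determined.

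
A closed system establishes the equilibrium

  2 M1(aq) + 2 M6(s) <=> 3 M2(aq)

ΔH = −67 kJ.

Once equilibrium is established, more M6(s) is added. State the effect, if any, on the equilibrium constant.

The equilibrium constant depends only on temperature. This perturbation changes neither the position of equilibrium nor K.

unchanged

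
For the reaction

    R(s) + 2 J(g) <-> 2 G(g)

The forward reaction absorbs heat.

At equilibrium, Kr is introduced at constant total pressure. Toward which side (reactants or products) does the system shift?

Adding inert gas at constant total pressure expands the volume, scaling every reacting partial pressure by the same factor. Δn_gas = 2 − 2 = 0, so Q is unchanged — no shift.

no shift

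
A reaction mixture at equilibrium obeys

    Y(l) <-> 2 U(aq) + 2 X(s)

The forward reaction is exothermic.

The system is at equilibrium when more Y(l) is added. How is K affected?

unchanged

The equilibrium constant depends only on temperature. This perturbation changes neither the position of equilibrium nor K.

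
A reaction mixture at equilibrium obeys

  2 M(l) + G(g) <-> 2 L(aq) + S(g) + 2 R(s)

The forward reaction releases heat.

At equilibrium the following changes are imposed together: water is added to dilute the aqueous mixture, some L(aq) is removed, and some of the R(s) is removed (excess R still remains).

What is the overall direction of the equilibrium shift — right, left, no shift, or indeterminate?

right

Dilution lowers every aqueous concentration by the same factor. Δn_aq = 2 − 0 = +2, so the system shifts toward the side with more dissolved moles — to the right.
Removing L (aq), a product, drives the reaction to the right.
R is a pure solid; its activity is 1 regardless of amount, so Q is unaffected — no shift from this change.
Only the nonzero effect(s) matter; the net shift is to the right.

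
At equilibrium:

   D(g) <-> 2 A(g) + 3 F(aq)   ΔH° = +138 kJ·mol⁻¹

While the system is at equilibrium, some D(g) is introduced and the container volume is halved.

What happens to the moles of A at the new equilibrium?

Adding D (g), a reactant, drives the reaction to the right.
Gas moles: reactants 1, products 2 (Δn_gas = +1). Compression shifts the system toward the side with fewer moles of gas — to the left.
The two effects oppose each other, so the net shift — and hence the change in A — cannot be determined from the given information.

cannot be determined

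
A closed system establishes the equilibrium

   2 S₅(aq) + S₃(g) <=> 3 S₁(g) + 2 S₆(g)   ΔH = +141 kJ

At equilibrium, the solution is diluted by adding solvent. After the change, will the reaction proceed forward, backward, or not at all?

left

Dilution lowers every aqueous concentration by the same factor. Δn_aq = 0 − 2 = -2, so the system shifts toward the side with more dissolved moles — to the left.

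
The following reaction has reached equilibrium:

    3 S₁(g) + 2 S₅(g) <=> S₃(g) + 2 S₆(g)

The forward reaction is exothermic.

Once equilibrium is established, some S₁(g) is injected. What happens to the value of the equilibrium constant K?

The equilibrium constant depends only on temperature. This perturbation may move the position of equilibrium, but since T is unchanged, K itself is unchanged.

unchanged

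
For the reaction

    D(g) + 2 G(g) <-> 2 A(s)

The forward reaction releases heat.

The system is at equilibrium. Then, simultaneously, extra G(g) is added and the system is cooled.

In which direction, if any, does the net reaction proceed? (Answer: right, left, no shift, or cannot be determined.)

Adding G (g), a reactant, drives the reaction to the right.
The forward reaction is exothermic. Lowering T favours the exothermic direction — shift to the right.
All effects act in the same direction — net shift to the right.

right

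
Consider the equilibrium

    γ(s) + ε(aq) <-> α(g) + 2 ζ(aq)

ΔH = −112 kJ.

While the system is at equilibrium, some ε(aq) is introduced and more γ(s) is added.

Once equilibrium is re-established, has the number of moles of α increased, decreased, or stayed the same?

Adding ε (aq), a reactant, drives the reaction to the right.
γ is a pure solid; its activity is 1 regardless of amount, so Q is unaffected — no shift from this change.
The net shift is to the right. α is a product, so its amount increases.

increases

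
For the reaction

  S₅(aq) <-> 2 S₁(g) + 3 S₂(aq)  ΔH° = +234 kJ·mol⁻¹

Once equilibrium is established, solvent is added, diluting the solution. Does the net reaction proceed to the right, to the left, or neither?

right

Dilution lowers every aqueous concentration by the same factor. Δn_aq = 3 − 1 = +2, so the system shifts toward the side with more dissolved moles — to the right.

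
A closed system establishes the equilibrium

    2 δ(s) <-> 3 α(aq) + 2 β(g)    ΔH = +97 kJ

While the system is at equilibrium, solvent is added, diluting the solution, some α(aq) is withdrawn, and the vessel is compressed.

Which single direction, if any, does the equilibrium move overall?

cannot be determined

Dilution lowers every aqueous concentration by the same factor. Δn_aq = 3 − 0 = +3, so the system shifts toward the side with more dissolved moles — to the right.
Removing α (aq), a product, drives the reaction to the right.
Gas moles: reactants 0, products 2 (Δn_gas = +2). Compression shifts the system toward the side with fewer moles of gas — to the left.
The individual effects push in opposite directions; without quantitative information the net direction cannot be determined.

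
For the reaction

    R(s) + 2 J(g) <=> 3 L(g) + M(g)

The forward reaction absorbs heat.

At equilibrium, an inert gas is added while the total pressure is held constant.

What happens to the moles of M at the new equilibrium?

Adding inert gas at constant total pressure expands the volume and lowers every reacting partial pressure. With Δn_gas = 4 − 2 = +2, Q moves away from K toward the side with fewer gas moles, so the system shifts toward the side with more gas moles — to the right.
The net shift is to the right. M is a product, so its amount increases.

increases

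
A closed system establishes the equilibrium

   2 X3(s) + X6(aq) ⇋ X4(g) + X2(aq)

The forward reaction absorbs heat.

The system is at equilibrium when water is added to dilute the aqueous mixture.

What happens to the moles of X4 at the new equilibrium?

unchanged

Dilution scales every aqueous concentration by the same factor. Δn_aq = 1 − 1 = 0, so Q is unchanged — no shift.
No net shift occurs, so the amount of X4 is unchanged.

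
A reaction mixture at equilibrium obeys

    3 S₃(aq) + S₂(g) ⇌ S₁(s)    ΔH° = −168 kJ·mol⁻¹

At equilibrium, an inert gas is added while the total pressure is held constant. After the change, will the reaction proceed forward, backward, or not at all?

Adding inert gas at constant total pressure expands the volume and lowers every reacting partial pressure. With Δn_gas = 0 − 1 = -1, Q moves away from K toward the side with fewer gas moles, so the system shifts toward the side with more gas moles — to the left.

left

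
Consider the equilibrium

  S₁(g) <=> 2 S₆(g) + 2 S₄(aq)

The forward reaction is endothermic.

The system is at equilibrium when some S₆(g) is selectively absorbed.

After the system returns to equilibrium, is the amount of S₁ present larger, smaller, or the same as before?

decreases

Removing S₆ (g), a product, drives the reaction to the right.
The net shift is to the right. S₁ is a reactant, so its amount decreases.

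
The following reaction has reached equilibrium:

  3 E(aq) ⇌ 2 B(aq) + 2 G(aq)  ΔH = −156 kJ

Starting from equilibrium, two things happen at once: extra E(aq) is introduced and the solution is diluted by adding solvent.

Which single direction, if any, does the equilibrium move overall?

right

Adding E (aq), a reactant, drives the reaction to the right.
Dilution lowers every aqueous concentration by the same factor. Δn_aq = 4 − 3 = +1, so the system shifts toward the side with more dissolved moles — to the right.
All effects act in the same direction — net shift to the right.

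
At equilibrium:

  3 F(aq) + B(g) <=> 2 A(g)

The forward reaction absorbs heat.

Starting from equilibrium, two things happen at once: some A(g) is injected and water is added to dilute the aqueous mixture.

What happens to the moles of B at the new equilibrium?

Adding A (g), a product, drives the reaction to the left.
Dilution lowers every aqueous concentration by the same factor. Δn_aq = 0 − 3 = -3, so the system shifts toward the side with more dissolved moles — to the left.
The net shift is to the left. B is a reactant, so its amount increases.

increases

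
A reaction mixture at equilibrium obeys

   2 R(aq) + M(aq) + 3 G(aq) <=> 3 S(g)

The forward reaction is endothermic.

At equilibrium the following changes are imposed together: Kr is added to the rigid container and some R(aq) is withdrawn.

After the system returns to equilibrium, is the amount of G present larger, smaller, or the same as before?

At constant volume, adding an inert gas leaves every reacting species' partial pressure unchanged, so Q is unchanged — no shift from this change.
Removing R (aq), a reactant, drives the reaction to the left.
The net shift is to the left. G is a reactant, so its amount increases.

increases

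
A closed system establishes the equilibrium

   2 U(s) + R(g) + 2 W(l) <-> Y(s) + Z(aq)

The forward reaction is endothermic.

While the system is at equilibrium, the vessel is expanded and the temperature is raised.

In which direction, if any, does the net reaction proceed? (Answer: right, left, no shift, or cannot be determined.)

cannot be determined

Gas moles: reactants 1, products 0 (Δn_gas = -1). Expansion shifts the system toward the side with more moles of gas — to the left.
The forward reaction is endothermic. Raising T favours the endothermic direction — shift to the right.
The individual effects push in opposite directions; without quantitative information the net direction cannot be determined.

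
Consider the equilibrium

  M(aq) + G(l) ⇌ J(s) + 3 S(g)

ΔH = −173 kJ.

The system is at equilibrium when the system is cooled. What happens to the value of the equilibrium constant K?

increases

K depends on temperature via the van 't Hoff relation. The forward reaction is exothermic, so lowering T increases K.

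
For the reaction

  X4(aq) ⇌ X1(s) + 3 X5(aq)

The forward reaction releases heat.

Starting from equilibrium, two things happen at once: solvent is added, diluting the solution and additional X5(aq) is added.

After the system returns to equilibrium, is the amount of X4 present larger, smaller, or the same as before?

cannot be determined

Dilution lowers every aqueous concentration by the same factor. Δn_aq = 3 − 1 = +2, so the system shifts toward the side with more dissolved moles — to the right.
Adding X5 (aq), a product, drives the reaction to the left.
The two effects oppose each other, so the net shift — and hence the change in X4 — cannot be determined from the given information.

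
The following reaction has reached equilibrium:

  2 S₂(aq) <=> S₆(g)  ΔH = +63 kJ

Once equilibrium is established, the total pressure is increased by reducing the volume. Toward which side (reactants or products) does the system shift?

left

Gas moles: reactants 0, products 1 (Δn_gas = +1). Compression shifts the system toward the side with fewer moles of gas — to the left.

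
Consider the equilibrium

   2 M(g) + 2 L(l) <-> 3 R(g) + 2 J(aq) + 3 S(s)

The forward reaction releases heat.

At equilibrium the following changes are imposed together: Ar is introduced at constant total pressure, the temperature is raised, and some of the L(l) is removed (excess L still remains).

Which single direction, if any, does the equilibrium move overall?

Adding inert gas at constant total pressure expands the volume and lowers every reacting partial pressure. With Δn_gas = 3 − 2 = +1, Q moves away from K toward the side with fewer gas moles, so the system shifts toward the side with more gas moles — to the right.
The forward reaction is exothermic. Raising T favours the endothermic direction — shift to the left.
L is a pure liquid; its activity is 1 regardless of amount, so Q is unaffected — no shift from this change.
The individual effects push in opposite directions; without quantitative information the net direction cannot be determined.

cannot be determined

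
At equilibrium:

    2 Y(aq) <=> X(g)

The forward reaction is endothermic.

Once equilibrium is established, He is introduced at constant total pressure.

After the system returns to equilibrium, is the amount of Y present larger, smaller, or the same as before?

decreases

Adding inert gas at constant total pressure expands the volume and lowers every reacting partial pressure. With Δn_gas = 1 − 0 = +1, Q moves away from K toward the side with fewer gas moles, so the system shifts toward the side with more gas moles — to the right.
The net shift is to the right. Y is a reactant, so its amount decreases.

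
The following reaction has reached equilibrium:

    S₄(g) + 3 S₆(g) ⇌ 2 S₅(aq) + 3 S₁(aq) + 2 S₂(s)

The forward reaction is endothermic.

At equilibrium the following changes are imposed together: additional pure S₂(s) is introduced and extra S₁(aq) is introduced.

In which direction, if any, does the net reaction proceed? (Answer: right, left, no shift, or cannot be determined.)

S₂ is a pure solid; its activity is 1 regardless of amount, so Q is unaffected — no shift from this change.
Adding S₁ (aq), a product, drives the reaction to the left.
Only the nonzero effect(s) matter; the net shift is to the left.

left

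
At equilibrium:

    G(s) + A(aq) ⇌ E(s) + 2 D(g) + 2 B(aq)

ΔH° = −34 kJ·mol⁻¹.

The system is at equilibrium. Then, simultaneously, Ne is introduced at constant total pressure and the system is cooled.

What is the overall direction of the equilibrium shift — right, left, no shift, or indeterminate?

right

Adding inert gas at constant total pressure expands the volume and lowers every reacting partial pressure. With Δn_gas = 2 − 0 = +2, Q moves away from K toward the side with fewer gas moles, so the system shifts toward the side with more gas moles — to the right.
The forward reaction is exothermic. Lowering T favours the exothermic direction — shift to the right.
All effects act in the same direction — net shift to the right.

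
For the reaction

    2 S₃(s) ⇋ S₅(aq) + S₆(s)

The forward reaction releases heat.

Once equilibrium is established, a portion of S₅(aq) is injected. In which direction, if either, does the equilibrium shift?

Adding S₅ (aq), a product, drives the reaction to the left.

left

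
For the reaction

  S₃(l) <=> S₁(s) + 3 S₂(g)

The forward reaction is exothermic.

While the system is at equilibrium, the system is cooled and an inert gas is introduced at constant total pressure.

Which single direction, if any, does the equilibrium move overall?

The forward reaction is exothermic. Lowering T favours the exothermic direction — shift to the right.
Adding inert gas at constant total pressure expands the volume and lowers every reacting partial pressure. With Δn_gas = 3 − 0 = +3, Q moves away from K toward the side with fewer gas moles, so the system shifts toward the side with more gas moles — to the right.
All effects act in the same direction — net shift to the right.

right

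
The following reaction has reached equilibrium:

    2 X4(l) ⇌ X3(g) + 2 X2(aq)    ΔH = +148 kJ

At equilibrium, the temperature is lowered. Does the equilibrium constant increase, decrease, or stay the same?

decreases

K depends on temperature via the van 't Hoff relation. The forward reaction is endothermic, so lowering T decreases K.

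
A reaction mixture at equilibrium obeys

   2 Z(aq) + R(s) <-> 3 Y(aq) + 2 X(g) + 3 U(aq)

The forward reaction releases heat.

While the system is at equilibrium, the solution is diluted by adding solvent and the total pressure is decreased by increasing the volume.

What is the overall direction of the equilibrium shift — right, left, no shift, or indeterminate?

Dilution lowers every aqueous concentration by the same factor. Δn_aq = 6 − 2 = +4, so the system shifts toward the side with more dissolved moles — to the right.
Gas moles: reactants 0, products 2 (Δn_gas = +2). Expansion shifts the system toward the side with more moles of gas — to the right.
All effects act in the same direction — net shift to the right.

right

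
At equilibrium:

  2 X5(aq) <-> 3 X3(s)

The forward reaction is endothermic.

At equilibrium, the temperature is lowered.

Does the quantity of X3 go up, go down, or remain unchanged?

decreases

The forward reaction is endothermic. Lowering T favours the exothermic direction — shift to the left.
The net shift is to the left. X3 is a product, so its amount decreases.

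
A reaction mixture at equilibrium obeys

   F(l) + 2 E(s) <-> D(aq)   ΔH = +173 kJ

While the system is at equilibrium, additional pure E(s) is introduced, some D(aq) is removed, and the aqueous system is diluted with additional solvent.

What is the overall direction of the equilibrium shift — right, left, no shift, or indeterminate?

E is a pure solid; its activity is 1 regardless of amount, so Q is unaffected — no shift from this change.
Removing D (aq), a product, drives the reaction to the right.
Dilution lowers every aqueous concentration by the same factor. Δn_aq = 1 − 0 = +1, so the system shifts toward the side with more dissolved moles — to the right.
Only the nonzero effect(s) matter; the net shift is to the right.

right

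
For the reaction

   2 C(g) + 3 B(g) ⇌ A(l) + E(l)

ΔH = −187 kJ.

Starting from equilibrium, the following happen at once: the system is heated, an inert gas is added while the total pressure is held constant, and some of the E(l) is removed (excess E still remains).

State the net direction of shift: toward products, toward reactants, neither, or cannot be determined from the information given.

left

The forward reaction is exothermic. Raising T favours the endothermic direction — shift to the left.
Adding inert gas at constant total pressure expands the volume and lowers every reacting partial pressure. With Δn_gas = 0 − 5 = -5, Q moves away from K toward the side with fewer gas moles, so the system shifts toward the side with more gas moles — to the left.
E is a pure liquid; its activity is 1 regardless of amount, so Q is unaffected — no shift from this change.
Only the nonzero effect(s) matter; the net shift is to the left.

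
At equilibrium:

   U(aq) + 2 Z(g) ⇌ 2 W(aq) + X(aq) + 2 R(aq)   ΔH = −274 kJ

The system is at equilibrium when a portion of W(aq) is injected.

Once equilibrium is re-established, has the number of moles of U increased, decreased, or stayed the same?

Adding W (aq), a product, drives the reaction to the left.
The net shift is to the left. U is a reactant, so its amount increases.

increases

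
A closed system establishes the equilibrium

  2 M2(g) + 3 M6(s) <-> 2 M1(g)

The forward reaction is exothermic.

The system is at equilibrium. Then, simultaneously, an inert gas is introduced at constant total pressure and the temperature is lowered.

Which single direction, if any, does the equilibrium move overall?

Adding inert gas at constant total pressure expands the volume, scaling every reacting partial pressure by the same factor. Δn_gas = 2 − 2 = 0, so Q is unchanged — no shift.
The forward reaction is exothermic. Lowering T favours the exothermic direction — shift to the right.
Only the nonzero effect(s) matter; the net shift is to the right.

right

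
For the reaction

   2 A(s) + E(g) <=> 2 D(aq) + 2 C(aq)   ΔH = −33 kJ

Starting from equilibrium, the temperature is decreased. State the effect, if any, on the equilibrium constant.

K depends on temperature via the van 't Hoff relation. The forward reaction is exothermic, so lowering T increases K.

increases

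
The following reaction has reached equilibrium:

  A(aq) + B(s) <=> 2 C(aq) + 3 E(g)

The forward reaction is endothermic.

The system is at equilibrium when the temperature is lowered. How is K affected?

K depends on temperature via the van 't Hoff relation. The forward reaction is endothermic, so lowering T decreases K.

decreases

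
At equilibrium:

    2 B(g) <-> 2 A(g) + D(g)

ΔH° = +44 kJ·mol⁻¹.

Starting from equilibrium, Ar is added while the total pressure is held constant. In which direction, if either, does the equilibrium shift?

right

Adding inert gas at constant total pressure expands the volume and lowers every reacting partial pressure. With Δn_gas = 3 − 2 = +1, Q moves away from K toward the side with fewer gas moles, so the system shifts toward the side with more gas moles — to the right.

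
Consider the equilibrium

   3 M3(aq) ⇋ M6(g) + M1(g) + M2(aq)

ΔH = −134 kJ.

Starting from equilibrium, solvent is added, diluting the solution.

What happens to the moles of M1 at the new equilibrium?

Dilution lowers every aqueous concentration by the same factor. Δn_aq = 1 − 3 = -2, so the system shifts toward the side with more dissolved moles — to the left.
The net shift is to the left. M1 is a product, so its amount decreases.

decreases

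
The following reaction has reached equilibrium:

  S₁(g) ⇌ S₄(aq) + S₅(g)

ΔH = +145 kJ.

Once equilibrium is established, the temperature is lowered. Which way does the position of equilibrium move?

left

The forward reaction is endothermic. Lowering T favours the exothermic direction — shift to the left.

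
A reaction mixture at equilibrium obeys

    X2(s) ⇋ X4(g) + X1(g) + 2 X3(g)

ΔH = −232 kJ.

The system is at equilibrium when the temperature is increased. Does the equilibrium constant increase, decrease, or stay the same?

K depends on temperature via the van 't Hoff relation. The forward reaction is exothermic, so raising T decreases K.

decreases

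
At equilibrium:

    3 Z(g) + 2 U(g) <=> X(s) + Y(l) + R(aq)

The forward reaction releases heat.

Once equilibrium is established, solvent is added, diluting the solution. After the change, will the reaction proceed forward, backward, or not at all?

Dilution lowers every aqueous concentration by the same factor. Δn_aq = 1 − 0 = +1, so the system shifts toward the side with more dissolved moles — to the right.

right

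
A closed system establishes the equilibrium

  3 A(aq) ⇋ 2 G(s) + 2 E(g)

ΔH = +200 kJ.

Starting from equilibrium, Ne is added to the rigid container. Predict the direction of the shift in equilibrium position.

no shift

At constant volume, adding an inert gas leaves every reacting species' partial pressure unchanged, so Q is unchanged — no shift from this change.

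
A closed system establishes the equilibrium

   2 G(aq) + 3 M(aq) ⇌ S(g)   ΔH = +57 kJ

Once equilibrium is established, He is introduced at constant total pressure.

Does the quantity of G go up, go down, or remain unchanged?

Adding inert gas at constant total pressure expands the volume and lowers every reacting partial pressure. With Δn_gas = 1 − 0 = +1, Q moves away from K toward the side with fewer gas moles, so the system shifts toward the side with more gas moles — to the right.
The net shift is to the right. G is a reactant, so its amount decreases.

decreases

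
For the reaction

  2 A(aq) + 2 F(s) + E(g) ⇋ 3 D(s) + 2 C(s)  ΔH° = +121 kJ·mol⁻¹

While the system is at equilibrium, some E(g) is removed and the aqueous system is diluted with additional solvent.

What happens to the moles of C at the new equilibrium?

Removing E (g), a reactant, drives the reaction to the left.
Dilution lowers every aqueous concentration by the same factor. Δn_aq = 0 − 2 = -2, so the system shifts toward the side with more dissolved moles — to the left.
The net shift is to the left. C is a product, so its amount decreases.

decreases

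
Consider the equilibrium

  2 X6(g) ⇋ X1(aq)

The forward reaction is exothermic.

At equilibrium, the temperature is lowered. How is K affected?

K depends on temperature via the van 't Hoff relation. The forward reaction is exothermic, so lowering T increases K.

increases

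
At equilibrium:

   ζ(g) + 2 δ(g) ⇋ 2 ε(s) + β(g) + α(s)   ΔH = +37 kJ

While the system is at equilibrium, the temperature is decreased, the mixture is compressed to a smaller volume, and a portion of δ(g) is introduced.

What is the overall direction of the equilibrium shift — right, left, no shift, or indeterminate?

cannot be determined

The forward reaction is endothermic. Lowering T favours the exothermic direction — shift to the left.
Gas moles: reactants 3, products 1 (Δn_gas = -2). Compression shifts the system toward the side with fewer moles of gas — to the right.
Adding δ (g), a reactant, drives the reaction to the right.
The individual effects push in opposite directions; without quantitative information the net direction cannot be determined.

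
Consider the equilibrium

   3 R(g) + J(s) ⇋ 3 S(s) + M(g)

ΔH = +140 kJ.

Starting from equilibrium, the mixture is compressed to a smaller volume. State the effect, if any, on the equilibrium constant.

The equilibrium constant depends only on temperature. This perturbation may move the position of equilibrium, but since T is unchanged, K itself is unchanged.

unchanged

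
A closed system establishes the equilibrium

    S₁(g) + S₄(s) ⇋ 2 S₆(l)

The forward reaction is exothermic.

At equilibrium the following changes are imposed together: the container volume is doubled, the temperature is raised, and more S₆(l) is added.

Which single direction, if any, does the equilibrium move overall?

left

Gas moles: reactants 1, products 0 (Δn_gas = -1). Expansion shifts the system toward the side with more moles of gas — to the left.
The forward reaction is exothermic. Raising T favours the endothermic direction — shift to the left.
S₆ is a pure liquid; its activity is 1 regardless of amount, so Q is unaffected — no shift from this change.
Only the nonzero effect(s) matter; the net shift is to the left.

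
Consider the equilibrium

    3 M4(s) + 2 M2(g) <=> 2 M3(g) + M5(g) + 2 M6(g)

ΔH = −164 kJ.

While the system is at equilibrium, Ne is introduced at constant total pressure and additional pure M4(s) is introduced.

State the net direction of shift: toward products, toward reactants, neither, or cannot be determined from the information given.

Adding inert gas at constant total pressure expands the volume and lowers every reacting partial pressure. With Δn_gas = 5 − 2 = +3, Q moves away from K toward the side with fewer gas moles, so the system shifts toward the side with more gas moles — to the right.
M4 is a pure solid; its activity is 1 regardless of amount, so Q is unaffected — no shift from this change.
Only the nonzero effect(s) matter; the net shift is to the right.

right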